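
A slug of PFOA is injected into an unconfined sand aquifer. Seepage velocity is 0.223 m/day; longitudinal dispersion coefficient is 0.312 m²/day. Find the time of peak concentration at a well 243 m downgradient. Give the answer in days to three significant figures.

1080 days

For the 1D instantaneous-source solution, setting ∂C/∂t = 0 at fixed x gives v²t² + 2Dt − x² = 0, so t = (√(D² + v²x²) − D)/v².
√(D² + v²x²) = √(0.312² + 0.223² × 243²) = 54.19; v² = 0.049729.
t = (54.19 − 0.312)/0.049729 = 1080 days (vs. the pure-advection estimate x/v = 1090 d).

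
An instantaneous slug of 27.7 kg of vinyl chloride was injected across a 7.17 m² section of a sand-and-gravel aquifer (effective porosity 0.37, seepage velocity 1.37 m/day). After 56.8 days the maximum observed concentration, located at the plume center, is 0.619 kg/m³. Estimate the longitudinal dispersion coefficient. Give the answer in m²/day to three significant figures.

At the plume center C_max = M/(n_e·A·√(4πDt)), so D = M²/(4πt·(n_e·A·C_max)²).
n_e·A·C_max = 0.37 × 7.17 × 0.619 = 1.642 kg/m.
D = 27.7²/(4π × 56.8 × 1.642²) = 0.399 m²/day.

0.399 m²/day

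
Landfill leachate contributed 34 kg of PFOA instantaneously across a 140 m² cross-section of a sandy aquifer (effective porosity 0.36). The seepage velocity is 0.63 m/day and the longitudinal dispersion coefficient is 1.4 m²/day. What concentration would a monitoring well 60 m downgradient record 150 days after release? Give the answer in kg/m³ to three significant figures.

0.00318 kg/m³

For an instantaneous plane source, C(x,t) = M/(n_e·A·√(4πDt)) · exp(−(x−vt)²/(4Dt)), with n_e·A the pore (flow) area.
Plume center vt = 0.63 × 150 = 94.5 m, so the well at 60 m is 34.5 m upgradient of the peak.
√(4πDt) = 51.37 m, giving peak height M/(n_e·A·√(4πDt)) = 34/(0.36 × 140 × 51.37) = 0.01313 kg/m³.
(x−vt)²/(4Dt) = (-34.5)²/(4 × 1.4 × 150) = 1.417; exp(−1.417) = 0.2424.
C = 0.01313 × 0.2424 = 0.00318 kg/m³.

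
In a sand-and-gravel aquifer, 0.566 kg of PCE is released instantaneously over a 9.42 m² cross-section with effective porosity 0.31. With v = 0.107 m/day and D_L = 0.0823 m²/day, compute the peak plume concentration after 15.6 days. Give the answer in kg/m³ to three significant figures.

0.0483 kg/m³

The peak of an instantaneous 1D plume sits at x = vt; there the Gaussian factor is 1 and C_max = M/(n_e·A·√(4πDt)), where n_e·A is the pore area the mass is dissolved in.
√(4πDt) = √(4π × 0.0823 × 15.6) = 4.017 m, so C_max = 0.566/(0.31 × 9.42 × 4.017) = 0.0483 kg/m³.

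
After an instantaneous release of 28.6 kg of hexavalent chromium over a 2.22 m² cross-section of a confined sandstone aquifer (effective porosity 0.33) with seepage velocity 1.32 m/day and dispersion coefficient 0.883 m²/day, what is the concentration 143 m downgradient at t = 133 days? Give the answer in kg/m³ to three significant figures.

0.106 kg/m³

For an instantaneous plane source, C(x,t) = M/(n_e·A·√(4πDt)) · exp(−(x−vt)²/(4Dt)), with n_e·A the pore (flow) area.
Plume center vt = 1.32 × 133 = 175.56 m, so the well at 143 m is 32.56 m upgradient of the peak.
√(4πDt) = 38.42 m, giving peak height M/(n_e·A·√(4πDt)) = 28.6/(0.33 × 2.22 × 38.42) = 1.016 kg/m³.
(x−vt)²/(4Dt) = (-32.56)²/(4 × 0.883 × 133) = 2.257; exp(−2.257) = 0.1047.
C = 1.016 × 0.1047 = 0.106 kg/m³.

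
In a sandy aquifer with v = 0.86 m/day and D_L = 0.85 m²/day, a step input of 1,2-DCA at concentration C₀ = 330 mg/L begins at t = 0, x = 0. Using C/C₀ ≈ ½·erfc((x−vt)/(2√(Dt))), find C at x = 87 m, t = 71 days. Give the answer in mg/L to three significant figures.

For a continuous step input, C/C₀ ≈ ½·erfc((x−vt)/(2√(Dt))).
vt = 0.86 × 71 = 61.06 m and 2√(Dt) = 2√(0.85 × 71) = 15.54 m.
Argument (x−vt)/(2√(Dt)) = (87 − 61.06)/15.54 = 1.669; ½·erfc(1.669) = 0.009130.
C = 330 × 0.009130 = 3.01 mg/L.

3.01 mg/L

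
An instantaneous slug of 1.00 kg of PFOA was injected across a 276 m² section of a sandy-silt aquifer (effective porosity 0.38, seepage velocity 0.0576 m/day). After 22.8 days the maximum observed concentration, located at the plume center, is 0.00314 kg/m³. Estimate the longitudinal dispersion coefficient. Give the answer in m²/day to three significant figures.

At the plume center C_max = M/(n_e·A·√(4πDt)), so D = M²/(4πt·(n_e·A·C_max)²).
n_e·A·C_max = 0.38 × 276 × 0.00314 = 0.3293 kg/m.
D = 1.00²/(4π × 22.8 × 0.3293²) = 0.0322 m²/day.

0.0322 m²/day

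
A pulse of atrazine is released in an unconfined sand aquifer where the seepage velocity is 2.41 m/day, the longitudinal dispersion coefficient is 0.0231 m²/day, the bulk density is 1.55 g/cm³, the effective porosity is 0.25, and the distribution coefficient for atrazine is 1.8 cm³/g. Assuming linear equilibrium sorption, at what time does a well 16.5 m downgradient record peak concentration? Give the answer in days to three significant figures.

Retardation factor R = 1 + ρ_b·K_d/n = 1 + 1.55 × 1.8/0.25 = 12.16.
Sorption retards both mechanisms: v_R = v/R = 0.1982 m/day, D_R = D/R = 0.001900 m²/day.
Peak time from v_R²t² + 2D_R t − x² = 0: t = (√(D_R² + v_R²x²) − D_R)/v_R².
√(D_R² + v_R²x²) = √(0.001900² + 0.1982² × 16.5²) = 3.270; v_R² = 0.03928.
t = (3.270 − 0.001900)/0.03928 = 83.2 days.

83.2 days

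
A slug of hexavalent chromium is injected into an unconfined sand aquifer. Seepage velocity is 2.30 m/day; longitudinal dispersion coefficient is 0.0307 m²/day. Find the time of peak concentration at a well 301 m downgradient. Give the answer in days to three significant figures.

131 days

For the 1D instantaneous-source solution, setting ∂C/∂t = 0 at fixed x gives v²t² + 2Dt − x² = 0, so t = (√(D² + v²x²) − D)/v².
√(D² + v²x²) = √(0.0307² + 2.30² × 301²) = 692.3; v² = 5.29.
t = (692.3 − 0.0307)/5.29 = 131 days (vs. the pure-advection estimate x/v = 131 d).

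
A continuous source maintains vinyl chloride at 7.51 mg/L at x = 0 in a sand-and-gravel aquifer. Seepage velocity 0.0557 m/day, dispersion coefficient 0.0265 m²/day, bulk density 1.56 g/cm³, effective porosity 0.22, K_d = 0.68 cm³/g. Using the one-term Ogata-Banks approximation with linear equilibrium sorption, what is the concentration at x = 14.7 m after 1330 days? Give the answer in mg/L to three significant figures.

2.14 mg/L

Retardation factor R = 1 + ρ_b·K_d/n = 1 + 1.56 × 0.68/0.22 = 5.822.
Sorption retards both mechanisms: v_R = v/R = 0.009567 m/day, D_R = D/R = 0.004552 m²/day.
v_R·t = 0.009567 × 1330 = 12.72411 m; 2√(D_R t) = 4.921 m; argument = (14.7 − 12.72411)/4.921 = 0.4015.
C = C₀ × ½·erfc(0.4015) = 7.51 × 0.2851 = 2.14 mg/L.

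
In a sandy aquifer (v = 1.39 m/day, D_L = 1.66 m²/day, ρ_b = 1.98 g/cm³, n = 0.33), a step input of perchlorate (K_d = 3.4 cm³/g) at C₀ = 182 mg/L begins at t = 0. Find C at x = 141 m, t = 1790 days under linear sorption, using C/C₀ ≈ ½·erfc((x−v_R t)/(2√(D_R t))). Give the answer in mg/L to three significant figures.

Retardation factor R = 1 + ρ_b·K_d/n = 1 + 1.98 × 3.4/0.33 = 21.40.
Sorption retards both mechanisms: v_R = v/R = 0.06495 m/day, D_R = D/R = 0.07757 m²/day.
v_R·t = 0.06495 × 1790 = 116.2605 m; 2√(D_R t) = 23.57 m; argument = (141 − 116.2605)/23.57 = 1.050.
C = C₀ × ½·erfc(1.050) = 182 × 0.06878 = 12.5 mg/L.

12.5 mg/L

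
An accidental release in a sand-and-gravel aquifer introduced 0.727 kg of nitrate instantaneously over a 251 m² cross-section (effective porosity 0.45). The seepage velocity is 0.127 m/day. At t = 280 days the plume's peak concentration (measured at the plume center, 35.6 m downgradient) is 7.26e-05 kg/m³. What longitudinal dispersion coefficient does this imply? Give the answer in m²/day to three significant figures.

At the plume center C_max = M/(n_e·A·√(4πDt)), so D = M²/(4πt·(n_e·A·C_max)²).
n_e·A·C_max = 0.45 × 251 × 7.26e-05 = 0.008200 kg/m.
D = 0.727²/(4π × 280 × 0.008200²) = 2.23 m²/day.

2.23 m²/day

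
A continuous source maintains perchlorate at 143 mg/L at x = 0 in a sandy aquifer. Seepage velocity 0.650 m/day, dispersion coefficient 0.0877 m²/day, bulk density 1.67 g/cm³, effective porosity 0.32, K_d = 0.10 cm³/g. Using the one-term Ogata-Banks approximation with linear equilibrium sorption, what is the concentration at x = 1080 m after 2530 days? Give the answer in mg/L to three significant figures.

Retardation factor R = 1 + ρ_b·K_d/n = 1 + 1.67 × 0.10/0.32 = 1.522.
Sorption retards both mechanisms: v_R = v/R = 0.4271 m/day, D_R = D/R = 0.05762 m²/day.
v_R·t = 0.4271 × 2530 = 1080.563 m; 2√(D_R t) = 24.15 m; argument = (1080 − 1080.563)/24.15 = -0.02331.
C = C₀ × ½·erfc(-0.02331) = 143 × 0.5131 = 73.4 mg/L.

73.4 mg/L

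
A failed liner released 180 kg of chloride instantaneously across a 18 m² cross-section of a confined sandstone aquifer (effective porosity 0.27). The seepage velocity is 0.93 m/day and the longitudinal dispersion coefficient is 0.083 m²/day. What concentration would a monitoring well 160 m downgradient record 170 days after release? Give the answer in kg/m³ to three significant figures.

For an instantaneous plane source, C(x,t) = M/(n_e·A·√(4πDt)) · exp(−(x−vt)²/(4Dt)), with n_e·A the pore (flow) area.
Plume center vt = 0.93 × 170 = 158.1 m, so the well at 160 m is 1.9 m downgradient of the peak.
√(4πDt) = 13.32 m, giving peak height M/(n_e·A·√(4πDt)) = 180/(0.27 × 18 × 13.32) = 2.781 kg/m³.
(x−vt)²/(4Dt) = (1.9)²/(4 × 0.083 × 170) = 0.06396; exp(−0.06396) = 0.9380.
C = 2.781 × 0.9380 = 2.61 kg/m³.

2.61 kg/m³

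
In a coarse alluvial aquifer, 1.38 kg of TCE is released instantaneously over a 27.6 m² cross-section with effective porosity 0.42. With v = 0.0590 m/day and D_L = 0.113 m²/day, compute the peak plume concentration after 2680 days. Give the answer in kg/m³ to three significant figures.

0.00193 kg/m³

The peak of an instantaneous 1D plume sits at x = vt; there the Gaussian factor is 1 and C_max = M/(n_e·A·√(4πDt)), where n_e·A is the pore area the mass is dissolved in.
√(4πDt) = √(4π × 0.113 × 2680) = 61.69 m, so C_max = 1.38/(0.42 × 27.6 × 61.69) = 0.00193 kg/m³.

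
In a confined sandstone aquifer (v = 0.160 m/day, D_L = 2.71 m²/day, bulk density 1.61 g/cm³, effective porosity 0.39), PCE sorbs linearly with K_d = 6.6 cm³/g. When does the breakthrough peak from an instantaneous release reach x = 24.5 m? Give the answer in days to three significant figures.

Retardation factor R = 1 + ρ_b·K_d/n = 1 + 1.61 × 6.6/0.39 = 28.25.
Sorption retards both mechanisms: v_R = v/R = 0.005664 m/day, D_R = D/R = 0.09593 m²/day.
Peak time from v_R²t² + 2D_R t − x² = 0: t = (√(D_R² + v_R²x²) − D_R)/v_R².
√(D_R² + v_R²x²) = √(0.09593² + 0.005664² × 24.5²) = 0.1687; v_R² = 3.208e-05.
t = (0.1687 − 0.09593)/3.208e-05 = 2270 days.

2270 days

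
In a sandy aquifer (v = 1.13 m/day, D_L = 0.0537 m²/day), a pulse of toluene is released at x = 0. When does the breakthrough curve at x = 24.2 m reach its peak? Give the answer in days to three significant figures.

21.4 days

For the 1D instantaneous-source solution, setting ∂C/∂t = 0 at fixed x gives v²t² + 2Dt − x² = 0, so t = (√(D² + v²x²) − D)/v².
√(D² + v²x²) = √(0.0537² + 1.13² × 24.2²) = 27.35; v² = 1.2769.
t = (27.35 − 0.0537)/1.2769 = 21.4 days (vs. the pure-advection estimate x/v = 21.4 d).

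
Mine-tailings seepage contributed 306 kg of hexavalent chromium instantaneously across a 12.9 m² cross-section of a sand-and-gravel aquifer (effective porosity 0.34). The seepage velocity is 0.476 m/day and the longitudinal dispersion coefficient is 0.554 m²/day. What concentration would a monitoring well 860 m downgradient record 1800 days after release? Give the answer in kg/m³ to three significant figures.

0.622 kg/m³

For an instantaneous plane source, C(x,t) = M/(n_e·A·√(4πDt)) · exp(−(x−vt)²/(4Dt)), with n_e·A the pore (flow) area.
Plume center vt = 0.476 × 1800 = 856.8 m, so the well at 860 m is 3.2 m downgradient of the peak.
√(4πDt) = 111.9 m, giving peak height M/(n_e·A·√(4πDt)) = 306/(0.34 × 12.9 × 111.9) = 0.6235 kg/m³.
(x−vt)²/(4Dt) = (3.2)²/(4 × 0.554 × 1800) = 0.002567; exp(−0.002567) = 0.9974.
C = 0.6235 × 0.9974 = 0.622 kg/m³.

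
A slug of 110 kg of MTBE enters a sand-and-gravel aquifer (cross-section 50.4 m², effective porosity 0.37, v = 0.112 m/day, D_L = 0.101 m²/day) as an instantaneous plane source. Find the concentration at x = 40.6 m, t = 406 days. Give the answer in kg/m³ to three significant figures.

0.225 kg/m³

For an instantaneous plane source, C(x,t) = M/(n_e·A·√(4πDt)) · exp(−(x−vt)²/(4Dt)), with n_e·A the pore (flow) area.
Plume center vt = 0.112 × 406 = 45.472 m, so the well at 40.6 m is 4.872 m upgradient of the peak.
√(4πDt) = 22.70 m, giving peak height M/(n_e·A·√(4πDt)) = 110/(0.37 × 50.4 × 22.70) = 0.2599 kg/m³.
(x−vt)²/(4Dt) = (-4.872)²/(4 × 0.101 × 406) = 0.1447; exp(−0.1447) = 0.8653.
C = 0.2599 × 0.8653 = 0.225 kg/m³.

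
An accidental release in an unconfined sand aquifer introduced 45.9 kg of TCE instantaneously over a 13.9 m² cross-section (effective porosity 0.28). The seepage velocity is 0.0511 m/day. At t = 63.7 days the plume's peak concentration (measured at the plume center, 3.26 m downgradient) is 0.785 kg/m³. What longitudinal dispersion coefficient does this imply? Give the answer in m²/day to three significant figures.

0.282 m²/day

At the plume center C_max = M/(n_e·A·√(4πDt)), so D = M²/(4πt·(n_e·A·C_max)²).
n_e·A·C_max = 0.28 × 13.9 × 0.785 = 3.055 kg/m.
D = 45.9²/(4π × 63.7 × 3.055²) = 0.282 m²/day.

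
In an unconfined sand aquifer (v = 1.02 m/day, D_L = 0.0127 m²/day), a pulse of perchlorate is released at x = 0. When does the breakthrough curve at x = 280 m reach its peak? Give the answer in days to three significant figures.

274 days

For the 1D instantaneous-source solution, setting ∂C/∂t = 0 at fixed x gives v²t² + 2Dt − x² = 0, so t = (√(D² + v²x²) − D)/v².
√(D² + v²x²) = √(0.0127² + 1.02² × 280²) = 285.6; v² = 1.0404.
t = (285.6 − 0.0127)/1.0404 = 274 days (vs. the pure-advection estimate x/v = 275 d).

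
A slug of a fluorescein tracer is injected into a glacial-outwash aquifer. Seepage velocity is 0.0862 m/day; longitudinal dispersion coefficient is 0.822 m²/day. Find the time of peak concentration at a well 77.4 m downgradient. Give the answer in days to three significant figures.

794 days

For the 1D instantaneous-source solution, setting ∂C/∂t = 0 at fixed x gives v²t² + 2Dt − x² = 0, so t = (√(D² + v²x²) − D)/v².
√(D² + v²x²) = √(0.822² + 0.0862² × 77.4²) = 6.722; v² = 0.00743044.
t = (6.722 − 0.822)/0.00743044 = 794 days (vs. the pure-advection estimate x/v = 898 d).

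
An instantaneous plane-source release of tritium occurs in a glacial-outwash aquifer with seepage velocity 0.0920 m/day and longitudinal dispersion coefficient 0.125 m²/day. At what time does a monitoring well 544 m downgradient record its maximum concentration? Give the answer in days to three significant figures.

For the 1D instantaneous-source solution, setting ∂C/∂t = 0 at fixed x gives v²t² + 2Dt − x² = 0, so t = (√(D² + v²x²) − D)/v².
√(D² + v²x²) = √(0.125² + 0.0920² × 544²) = 50.05; v² = 0.008464.
t = (50.05 − 0.125)/0.008464 = 5900 days (vs. the pure-advection estimate x/v = 5910 d).

5900 days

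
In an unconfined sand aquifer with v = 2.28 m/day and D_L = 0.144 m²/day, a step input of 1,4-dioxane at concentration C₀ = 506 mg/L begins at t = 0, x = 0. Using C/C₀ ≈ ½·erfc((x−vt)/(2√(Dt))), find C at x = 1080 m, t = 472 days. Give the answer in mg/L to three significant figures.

For a continuous step input, C/C₀ ≈ ½·erfc((x−vt)/(2√(Dt))).
vt = 2.28 × 472 = 1076.16 m and 2√(Dt) = 2√(0.144 × 472) = 16.49 m.
Argument (x−vt)/(2√(Dt)) = (1080 − 1076.16)/16.49 = 0.2329; ½·erfc(0.2329) = 0.3709.
C = 506 × 0.3709 = 188 mg/L.

188 mg/L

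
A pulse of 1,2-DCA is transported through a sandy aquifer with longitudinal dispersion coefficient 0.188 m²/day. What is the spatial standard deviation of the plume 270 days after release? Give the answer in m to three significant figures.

Dispersive spreading gives a Gaussian with σ² = 2Dt; advection only shifts the center.
σ = √(2 × 0.188 × 270) = 10.1 m.

10.1 m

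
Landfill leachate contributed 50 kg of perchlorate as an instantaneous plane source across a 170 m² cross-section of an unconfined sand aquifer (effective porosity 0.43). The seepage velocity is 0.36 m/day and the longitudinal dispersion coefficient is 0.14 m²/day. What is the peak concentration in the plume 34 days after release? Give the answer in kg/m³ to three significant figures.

0.0884 kg/m³

The peak of an instantaneous 1D plume sits at x = vt; there the Gaussian factor is 1 and C_max = M/(n_e·A·√(4πDt)), where n_e·A is the pore area the mass is dissolved in.
√(4πDt) = √(4π × 0.14 × 34) = 7.734 m, so C_max = 50/(0.43 × 170 × 7.734) = 0.0884 kg/m³.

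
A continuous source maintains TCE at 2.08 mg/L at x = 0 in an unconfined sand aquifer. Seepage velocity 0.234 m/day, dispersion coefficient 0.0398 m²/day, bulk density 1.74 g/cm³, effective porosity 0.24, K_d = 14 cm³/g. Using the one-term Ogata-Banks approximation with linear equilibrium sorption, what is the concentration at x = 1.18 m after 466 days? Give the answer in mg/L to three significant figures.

0.881 mg/L

Retardation factor R = 1 + ρ_b·K_d/n = 1 + 1.74 × 14/0.24 = 102.5.
Sorption retards both mechanisms: v_R = v/R = 0.002283 m/day, D_R = D/R = 0.0003883 m²/day.
v_R·t = 0.002283 × 466 = 1.063878 m; 2√(D_R t) = 0.8508 m; argument = (1.18 − 1.063878)/0.8508 = 0.1365.
C = C₀ × ½·erfc(0.1365) = 2.08 × 0.4235 = 0.881 mg/L.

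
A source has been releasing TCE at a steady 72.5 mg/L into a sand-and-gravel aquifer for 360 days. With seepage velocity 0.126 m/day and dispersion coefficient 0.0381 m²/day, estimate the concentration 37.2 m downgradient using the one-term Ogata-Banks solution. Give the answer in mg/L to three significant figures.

68.2 mg/L

For a continuous step input, C/C₀ ≈ ½·erfc((x−vt)/(2√(Dt))).
vt = 0.126 × 360 = 45.36 m and 2√(Dt) = 2√(0.0381 × 360) = 7.407 m.
Argument (x−vt)/(2√(Dt)) = (37.2 − 45.36)/7.407 = -1.102; ½·erfc(-1.102) = 0.9404.
C = 72.5 × 0.9404 = 68.2 mg/L.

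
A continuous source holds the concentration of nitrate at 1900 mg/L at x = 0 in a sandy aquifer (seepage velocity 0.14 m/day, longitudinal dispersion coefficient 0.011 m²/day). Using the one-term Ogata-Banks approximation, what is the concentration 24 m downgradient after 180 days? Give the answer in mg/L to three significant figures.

1380 mg/L

For a continuous step input, C/C₀ ≈ ½·erfc((x−vt)/(2√(Dt))).
vt = 0.14 × 180 = 25.2 m and 2√(Dt) = 2√(0.011 × 180) = 2.814 m.
Argument (x−vt)/(2√(Dt)) = (24 − 25.2)/2.814 = -0.4264; ½·erfc(-0.4264) = 0.7268.
C = 1900 × 0.7268 = 1380 mg/L.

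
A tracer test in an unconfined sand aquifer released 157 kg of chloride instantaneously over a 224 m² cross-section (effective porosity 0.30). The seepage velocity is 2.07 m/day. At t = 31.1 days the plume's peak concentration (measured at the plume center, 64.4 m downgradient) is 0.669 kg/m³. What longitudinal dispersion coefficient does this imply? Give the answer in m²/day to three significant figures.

0.0312 m²/day

At the plume center C_max = M/(n_e·A·√(4πDt)), so D = M²/(4πt·(n_e·A·C_max)²).
n_e·A·C_max = 0.30 × 224 × 0.669 = 44.96 kg/m.
D = 157²/(4π × 31.1 × 44.96²) = 0.0312 m²/day.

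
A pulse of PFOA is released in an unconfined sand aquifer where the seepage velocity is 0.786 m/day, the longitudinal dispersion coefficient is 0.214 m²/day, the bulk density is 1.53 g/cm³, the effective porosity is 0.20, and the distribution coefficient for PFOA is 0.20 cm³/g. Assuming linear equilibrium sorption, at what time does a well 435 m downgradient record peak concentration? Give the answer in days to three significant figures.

Retardation factor R = 1 + ρ_b·K_d/n = 1 + 1.53 × 0.20/0.20 = 2.530.
Sorption retards both mechanisms: v_R = v/R = 0.3107 m/day, D_R = D/R = 0.08458 m²/day.
Peak time from v_R²t² + 2D_R t − x² = 0: t = (√(D_R² + v_R²x²) − D_R)/v_R².
√(D_R² + v_R²x²) = √(0.08458² + 0.3107² × 435²) = 135.2; v_R² = 0.09653.
t = (135.2 − 0.08458)/0.09653 = 1400 days.

1400 days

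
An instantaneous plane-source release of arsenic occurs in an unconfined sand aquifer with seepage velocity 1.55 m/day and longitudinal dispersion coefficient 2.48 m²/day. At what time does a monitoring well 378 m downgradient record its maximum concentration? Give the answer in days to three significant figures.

243 days

For the 1D instantaneous-source solution, setting ∂C/∂t = 0 at fixed x gives v²t² + 2Dt − x² = 0, so t = (√(D² + v²x²) − D)/v².
√(D² + v²x²) = √(2.48² + 1.55² × 378²) = 585.9; v² = 2.4025.
t = (585.9 − 2.48)/2.4025 = 243 days (vs. the pure-advection estimate x/v = 244 d).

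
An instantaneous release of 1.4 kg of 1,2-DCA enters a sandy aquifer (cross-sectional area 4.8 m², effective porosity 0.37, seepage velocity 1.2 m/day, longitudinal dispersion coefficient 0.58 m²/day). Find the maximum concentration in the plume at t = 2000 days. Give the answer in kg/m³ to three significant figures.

0.00653 kg/m³

The peak of an instantaneous 1D plume sits at x = vt; there the Gaussian factor is 1 and C_max = M/(n_e·A·√(4πDt)), where n_e·A is the pore area the mass is dissolved in.
√(4πDt) = √(4π × 0.58 × 2000) = 120.7 m, so C_max = 1.4/(0.37 × 4.8 × 120.7) = 0.00653 kg/m³.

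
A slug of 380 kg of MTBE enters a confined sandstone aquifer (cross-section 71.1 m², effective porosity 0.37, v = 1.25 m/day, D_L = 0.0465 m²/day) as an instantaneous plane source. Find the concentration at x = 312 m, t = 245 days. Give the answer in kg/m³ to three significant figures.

For an instantaneous plane source, C(x,t) = M/(n_e·A·√(4πDt)) · exp(−(x−vt)²/(4Dt)), with n_e·A the pore (flow) area.
Plume center vt = 1.25 × 245 = 306.25 m, so the well at 312 m is 5.75 m downgradient of the peak.
√(4πDt) = 11.97 m, giving peak height M/(n_e·A·√(4πDt)) = 380/(0.37 × 71.1 × 11.97) = 1.207 kg/m³.
(x−vt)²/(4Dt) = (5.75)²/(4 × 0.0465 × 245) = 0.7255; exp(−0.7255) = 0.4841.
C = 1.207 × 0.4841 = 0.584 kg/m³.

0.584 kg/m³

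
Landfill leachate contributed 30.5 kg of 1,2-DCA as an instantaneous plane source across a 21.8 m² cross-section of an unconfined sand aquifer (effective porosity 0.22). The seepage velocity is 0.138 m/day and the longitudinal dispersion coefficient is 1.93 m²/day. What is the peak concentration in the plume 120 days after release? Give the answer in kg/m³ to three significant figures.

The peak of an instantaneous 1D plume sits at x = vt; there the Gaussian factor is 1 and C_max = M/(n_e·A·√(4πDt)), where n_e·A is the pore area the mass is dissolved in.
√(4πDt) = √(4π × 1.93 × 120) = 53.95 m, so C_max = 30.5/(0.22 × 21.8 × 53.95) = 0.118 kg/m³.

0.118 kg/m³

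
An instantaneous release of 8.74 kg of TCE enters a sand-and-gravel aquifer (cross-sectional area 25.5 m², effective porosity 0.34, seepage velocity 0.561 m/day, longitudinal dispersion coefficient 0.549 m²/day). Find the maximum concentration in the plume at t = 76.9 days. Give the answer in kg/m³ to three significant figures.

0.0438 kg/m³

The peak of an instantaneous 1D plume sits at x = vt; there the Gaussian factor is 1 and C_max = M/(n_e·A·√(4πDt)), where n_e·A is the pore area the mass is dissolved in.
√(4πDt) = √(4π × 0.549 × 76.9) = 23.03 m, so C_max = 8.74/(0.34 × 25.5 × 23.03) = 0.0438 kg/m³.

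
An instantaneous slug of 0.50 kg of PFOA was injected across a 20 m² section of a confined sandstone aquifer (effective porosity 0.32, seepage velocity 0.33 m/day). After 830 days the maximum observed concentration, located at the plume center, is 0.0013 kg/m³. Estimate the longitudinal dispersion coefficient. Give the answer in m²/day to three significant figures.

At the plume center C_max = M/(n_e·A·√(4πDt)), so D = M²/(4πt·(n_e·A·C_max)²).
n_e·A·C_max = 0.32 × 20 × 0.0013 = 0.008320 kg/m.
D = 0.50²/(4π × 830 × 0.008320²) = 0.346 m²/day.

0.346 m²/day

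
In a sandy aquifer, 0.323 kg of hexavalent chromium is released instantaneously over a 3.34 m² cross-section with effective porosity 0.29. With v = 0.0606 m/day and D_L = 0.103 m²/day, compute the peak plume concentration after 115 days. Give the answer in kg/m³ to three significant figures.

The peak of an instantaneous 1D plume sits at x = vt; there the Gaussian factor is 1 and C_max = M/(n_e·A·√(4πDt)), where n_e·A is the pore area the mass is dissolved in.
√(4πDt) = √(4π × 0.103 × 115) = 12.20 m, so C_max = 0.323/(0.29 × 3.34 × 12.20) = 0.0273 kg/m³.

0.0273 kg/m³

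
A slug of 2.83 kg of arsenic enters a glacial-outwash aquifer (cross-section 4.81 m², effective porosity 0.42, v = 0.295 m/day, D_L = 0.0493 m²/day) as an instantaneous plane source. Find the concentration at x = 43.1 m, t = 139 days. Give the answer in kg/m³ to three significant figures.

For an instantaneous plane source, C(x,t) = M/(n_e·A·√(4πDt)) · exp(−(x−vt)²/(4Dt)), with n_e·A the pore (flow) area.
Plume center vt = 0.295 × 139 = 41.005 m, so the well at 43.1 m is 2.095 m downgradient of the peak.
√(4πDt) = 9.280 m, giving peak height M/(n_e·A·√(4πDt)) = 2.83/(0.42 × 4.81 × 9.280) = 0.1510 kg/m³.
(x−vt)²/(4Dt) = (2.095)²/(4 × 0.0493 × 139) = 0.1601; exp(−0.1601) = 0.8521.
C = 0.1510 × 0.8521 = 0.129 kg/m³.

0.129 kg/m³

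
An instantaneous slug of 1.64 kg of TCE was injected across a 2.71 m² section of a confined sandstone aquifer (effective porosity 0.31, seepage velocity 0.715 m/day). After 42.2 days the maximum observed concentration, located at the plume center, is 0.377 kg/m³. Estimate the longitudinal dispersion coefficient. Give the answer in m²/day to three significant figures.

At the plume center C_max = M/(n_e·A·√(4πDt)), so D = M²/(4πt·(n_e·A·C_max)²).
n_e·A·C_max = 0.31 × 2.71 × 0.377 = 0.3167 kg/m.
D = 1.64²/(4π × 42.2 × 0.3167²) = 0.0506 m²/day.

0.0506 m²/day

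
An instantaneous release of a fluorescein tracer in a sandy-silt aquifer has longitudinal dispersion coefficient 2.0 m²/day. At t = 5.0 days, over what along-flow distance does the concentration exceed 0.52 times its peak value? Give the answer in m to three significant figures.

The plume is Gaussian with σ = √(2Dt) = √(2 × 2.0 × 5.0) = 4.472 m.
C/C_peak = exp(−Δx²/(2σ²)) = 0.52 ⇒ Δx = σ·√(−2 ln 0.52) = 4.472 × 1.144 = 5.116 m.
Width = 2Δx = 10.2 m.

10.2 m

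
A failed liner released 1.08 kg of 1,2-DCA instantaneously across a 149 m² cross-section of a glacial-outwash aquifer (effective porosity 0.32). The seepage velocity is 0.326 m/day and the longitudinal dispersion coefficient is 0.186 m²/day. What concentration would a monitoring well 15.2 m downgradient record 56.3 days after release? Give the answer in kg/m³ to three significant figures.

0.00156 kg/m³

For an instantaneous plane source, C(x,t) = M/(n_e·A·√(4πDt)) · exp(−(x−vt)²/(4Dt)), with n_e·A the pore (flow) area.
Plume center vt = 0.326 × 56.3 = 18.3538 m, so the well at 15.2 m is 3.1538 m upgradient of the peak.
√(4πDt) = 11.47 m, giving peak height M/(n_e·A·√(4πDt)) = 1.08/(0.32 × 149 × 11.47) = 0.001975 kg/m³.
(x−vt)²/(4Dt) = (-3.1538)²/(4 × 0.186 × 56.3) = 0.2375; exp(−0.2375) = 0.7886.
C = 0.001975 × 0.7886 = 0.00156 kg/m³.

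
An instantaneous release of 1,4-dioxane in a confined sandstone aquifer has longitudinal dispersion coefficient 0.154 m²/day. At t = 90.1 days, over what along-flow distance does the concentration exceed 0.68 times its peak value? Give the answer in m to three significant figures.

9.25 m

The plume is Gaussian with σ = √(2Dt) = √(2 × 0.154 × 90.1) = 5.268 m.
C/C_peak = exp(−Δx²/(2σ²)) = 0.68 ⇒ Δx = σ·√(−2 ln 0.68) = 5.268 × 0.8783 = 4.627 m.
Width = 2Δx = 9.25 m.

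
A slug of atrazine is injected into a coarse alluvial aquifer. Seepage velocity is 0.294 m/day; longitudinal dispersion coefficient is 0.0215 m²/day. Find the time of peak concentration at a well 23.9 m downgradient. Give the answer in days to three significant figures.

81.0 days

For the 1D instantaneous-source solution, setting ∂C/∂t = 0 at fixed x gives v²t² + 2Dt − x² = 0, so t = (√(D² + v²x²) − D)/v².
√(D² + v²x²) = √(0.0215² + 0.294² × 23.9²) = 7.027; v² = 0.086436.
t = (7.027 − 0.0215)/0.086436 = 81.0 days (vs. the pure-advection estimate x/v = 81.3 d).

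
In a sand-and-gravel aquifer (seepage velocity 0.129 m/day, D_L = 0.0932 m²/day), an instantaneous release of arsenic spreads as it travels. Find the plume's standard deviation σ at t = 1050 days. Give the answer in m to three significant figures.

Dispersive spreading gives a Gaussian with σ² = 2Dt; advection only shifts the center.
σ = √(2 × 0.0932 × 1050) = 14.0 m.

14.0 m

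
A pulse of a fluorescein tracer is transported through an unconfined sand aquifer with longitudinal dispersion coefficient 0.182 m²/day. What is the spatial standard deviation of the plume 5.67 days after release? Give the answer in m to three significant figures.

Dispersive spreading gives a Gaussian with σ² = 2Dt; advection only shifts the center.
σ = √(2 × 0.182 × 5.67) = 1.44 m.

1.44 m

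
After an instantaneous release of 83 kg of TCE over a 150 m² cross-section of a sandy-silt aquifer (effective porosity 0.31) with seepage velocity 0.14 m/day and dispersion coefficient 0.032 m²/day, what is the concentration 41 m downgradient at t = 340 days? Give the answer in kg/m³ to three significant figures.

0.0561 kg/m³

For an instantaneous plane source, C(x,t) = M/(n_e·A·√(4πDt)) · exp(−(x−vt)²/(4Dt)), with n_e·A the pore (flow) area.
Plume center vt = 0.14 × 340 = 47.6 m, so the well at 41 m is 6.6 m upgradient of the peak.
√(4πDt) = 11.69 m, giving peak height M/(n_e·A·√(4πDt)) = 83/(0.31 × 150 × 11.69) = 0.1527 kg/m³.
(x−vt)²/(4Dt) = (-6.6)²/(4 × 0.032 × 340) = 1.001; exp(−1.001) = 0.3675.
C = 0.1527 × 0.3675 = 0.0561 kg/m³.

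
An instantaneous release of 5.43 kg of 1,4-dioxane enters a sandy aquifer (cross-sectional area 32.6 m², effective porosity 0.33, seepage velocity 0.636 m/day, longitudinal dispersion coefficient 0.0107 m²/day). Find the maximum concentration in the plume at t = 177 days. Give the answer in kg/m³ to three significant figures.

0.103 kg/m³

The peak of an instantaneous 1D plume sits at x = vt; there the Gaussian factor is 1 and C_max = M/(n_e·A·√(4πDt)), where n_e·A is the pore area the mass is dissolved in.
√(4πDt) = √(4π × 0.0107 × 177) = 4.878 m, so C_max = 5.43/(0.33 × 32.6 × 4.878) = 0.103 kg/m³.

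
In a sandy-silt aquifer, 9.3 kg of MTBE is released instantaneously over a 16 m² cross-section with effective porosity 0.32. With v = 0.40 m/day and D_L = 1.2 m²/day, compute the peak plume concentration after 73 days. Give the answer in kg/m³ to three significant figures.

0.0547 kg/m³

The peak of an instantaneous 1D plume sits at x = vt; there the Gaussian factor is 1 and C_max = M/(n_e·A·√(4πDt)), where n_e·A is the pore area the mass is dissolved in.
√(4πDt) = √(4π × 1.2 × 73) = 33.18 m, so C_max = 9.3/(0.32 × 16 × 33.18) = 0.0547 kg/m³.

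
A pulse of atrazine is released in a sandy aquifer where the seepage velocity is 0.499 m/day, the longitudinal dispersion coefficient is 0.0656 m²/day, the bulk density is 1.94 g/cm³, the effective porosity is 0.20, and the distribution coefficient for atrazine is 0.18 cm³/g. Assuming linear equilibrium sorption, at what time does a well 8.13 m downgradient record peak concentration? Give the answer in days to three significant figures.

44.0 days

Retardation factor R = 1 + ρ_b·K_d/n = 1 + 1.94 × 0.18/0.20 = 2.746.
Sorption retards both mechanisms: v_R = v/R = 0.1817 m/day, D_R = D/R = 0.02389 m²/day.
Peak time from v_R²t² + 2D_R t − x² = 0: t = (√(D_R² + v_R²x²) − D_R)/v_R².
√(D_R² + v_R²x²) = √(0.02389² + 0.1817² × 8.13²) = 1.477; v_R² = 0.03301.
t = (1.477 − 0.02389)/0.03301 = 44.0 days.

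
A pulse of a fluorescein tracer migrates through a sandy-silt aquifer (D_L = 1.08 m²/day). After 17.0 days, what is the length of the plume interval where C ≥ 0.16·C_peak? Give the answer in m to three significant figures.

The plume is Gaussian with σ = √(2Dt) = √(2 × 1.08 × 17.0) = 6.060 m.
C/C_peak = exp(−Δx²/(2σ²)) = 0.16 ⇒ Δx = σ·√(−2 ln 0.16) = 6.060 × 1.914 = 11.60 m.
Width = 2Δx = 23.2 m.

23.2 m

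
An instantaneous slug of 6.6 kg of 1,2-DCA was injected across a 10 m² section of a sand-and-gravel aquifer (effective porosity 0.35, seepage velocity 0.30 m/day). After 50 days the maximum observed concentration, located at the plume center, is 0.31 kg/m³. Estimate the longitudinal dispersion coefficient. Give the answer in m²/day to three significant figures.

0.0589 m²/day

At the plume center C_max = M/(n_e·A·√(4πDt)), so D = M²/(4πt·(n_e·A·C_max)²).
n_e·A·C_max = 0.35 × 10 × 0.31 = 1.085 kg/m.
D = 6.6²/(4π × 50 × 1.085²) = 0.0589 m²/day.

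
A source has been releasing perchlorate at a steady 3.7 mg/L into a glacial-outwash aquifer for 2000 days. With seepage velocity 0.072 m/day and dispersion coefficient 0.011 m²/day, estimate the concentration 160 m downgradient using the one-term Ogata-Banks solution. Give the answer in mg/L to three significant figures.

For a continuous step input, C/C₀ ≈ ½·erfc((x−vt)/(2√(Dt))).
vt = 0.072 × 2000 = 144 m and 2√(Dt) = 2√(0.011 × 2000) = 9.381 m.
Argument (x−vt)/(2√(Dt)) = (160 − 144)/9.381 = 1.706; ½·erfc(1.706) = 0.007919.
C = 3.7 × 0.007919 = 0.0293 mg/L.

0.0293 mg/L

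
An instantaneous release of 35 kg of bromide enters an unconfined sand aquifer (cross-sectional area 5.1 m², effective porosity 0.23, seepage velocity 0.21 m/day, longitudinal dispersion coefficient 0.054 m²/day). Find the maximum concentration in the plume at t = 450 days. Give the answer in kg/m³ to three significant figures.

1.71 kg/m³

The peak of an instantaneous 1D plume sits at x = vt; there the Gaussian factor is 1 and C_max = M/(n_e·A·√(4πDt)), where n_e·A is the pore area the mass is dissolved in.
√(4πDt) = √(4π × 0.054 × 450) = 17.47 m, so C_max = 35/(0.23 × 5.1 × 17.47) = 1.71 kg/m³.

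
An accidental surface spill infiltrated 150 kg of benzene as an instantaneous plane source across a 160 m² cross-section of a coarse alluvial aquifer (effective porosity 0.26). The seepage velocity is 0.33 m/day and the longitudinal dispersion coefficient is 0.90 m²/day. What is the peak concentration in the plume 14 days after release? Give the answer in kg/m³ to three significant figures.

The peak of an instantaneous 1D plume sits at x = vt; there the Gaussian factor is 1 and C_max = M/(n_e·A·√(4πDt)), where n_e·A is the pore area the mass is dissolved in.
√(4πDt) = √(4π × 0.90 × 14) = 12.58 m, so C_max = 150/(0.26 × 160 × 12.58) = 0.287 kg/m³.

0.287 kg/m³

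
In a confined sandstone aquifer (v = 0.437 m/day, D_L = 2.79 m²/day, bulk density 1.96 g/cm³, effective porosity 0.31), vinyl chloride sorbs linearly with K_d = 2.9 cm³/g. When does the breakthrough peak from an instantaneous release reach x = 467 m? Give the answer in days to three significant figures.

Retardation factor R = 1 + ρ_b·K_d/n = 1 + 1.96 × 2.9/0.31 = 19.34.
Sorption retards both mechanisms: v_R = v/R = 0.02260 m/day, D_R = D/R = 0.1443 m²/day.
Peak time from v_R²t² + 2D_R t − x² = 0: t = (√(D_R² + v_R²x²) − D_R)/v_R².
√(D_R² + v_R²x²) = √(0.1443² + 0.02260² × 467²) = 10.56; v_R² = 0.0005108.
t = (10.56 − 0.1443)/0.0005108 = 20400 days.

20400 days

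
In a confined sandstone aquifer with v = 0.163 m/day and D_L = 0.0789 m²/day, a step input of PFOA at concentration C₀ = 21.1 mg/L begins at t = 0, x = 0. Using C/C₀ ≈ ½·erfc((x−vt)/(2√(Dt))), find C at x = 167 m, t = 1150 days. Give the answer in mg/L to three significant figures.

19.7 mg/L

For a continuous step input, C/C₀ ≈ ½·erfc((x−vt)/(2√(Dt))).
vt = 0.163 × 1150 = 187.45 m and 2√(Dt) = 2√(0.0789 × 1150) = 19.05 m.
Argument (x−vt)/(2√(Dt)) = (167 − 187.45)/19.05 = -1.073; ½·erfc(-1.073) = 0.9354.
C = 21.1 × 0.9354 = 19.7 mg/L.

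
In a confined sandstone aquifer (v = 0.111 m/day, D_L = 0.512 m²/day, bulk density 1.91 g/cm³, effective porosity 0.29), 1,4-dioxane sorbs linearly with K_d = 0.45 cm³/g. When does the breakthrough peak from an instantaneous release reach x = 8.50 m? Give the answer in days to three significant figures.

Retardation factor R = 1 + ρ_b·K_d/n = 1 + 1.91 × 0.45/0.29 = 3.964.
Sorption retards both mechanisms: v_R = v/R = 0.02800 m/day, D_R = D/R = 0.1292 m²/day.
Peak time from v_R²t² + 2D_R t − x² = 0: t = (√(D_R² + v_R²x²) − D_R)/v_R².
√(D_R² + v_R²x²) = √(0.1292² + 0.02800² × 8.50²) = 0.2708; v_R² = 0.0007840.
t = (0.2708 − 0.1292)/0.0007840 = 181 days.

181 days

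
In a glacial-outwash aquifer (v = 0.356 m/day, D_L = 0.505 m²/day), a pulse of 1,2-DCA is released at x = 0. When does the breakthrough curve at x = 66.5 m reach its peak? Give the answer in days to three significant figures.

183 days

For the 1D instantaneous-source solution, setting ∂C/∂t = 0 at fixed x gives v²t² + 2Dt − x² = 0, so t = (√(D² + v²x²) − D)/v².
√(D² + v²x²) = √(0.505² + 0.356² × 66.5²) = 23.68; v² = 0.126736.
t = (23.68 − 0.505)/0.126736 = 183 days (vs. the pure-advection estimate x/v = 187 d).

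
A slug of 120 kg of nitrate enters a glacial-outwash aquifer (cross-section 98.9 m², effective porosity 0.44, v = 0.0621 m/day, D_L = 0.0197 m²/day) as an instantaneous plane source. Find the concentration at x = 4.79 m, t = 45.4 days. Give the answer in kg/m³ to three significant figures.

0.278 kg/m³

For an instantaneous plane source, C(x,t) = M/(n_e·A·√(4πDt)) · exp(−(x−vt)²/(4Dt)), with n_e·A the pore (flow) area.
Plume center vt = 0.0621 × 45.4 = 2.81934 m, so the well at 4.79 m is 1.97066 m downgradient of the peak.
√(4πDt) = 3.352 m, giving peak height M/(n_e·A·√(4πDt)) = 120/(0.44 × 98.9 × 3.352) = 0.8227 kg/m³.
(x−vt)²/(4Dt) = (1.97066)²/(4 × 0.0197 × 45.4) = 1.086; exp(−1.086) = 0.3376.
C = 0.8227 × 0.3376 = 0.278 kg/m³.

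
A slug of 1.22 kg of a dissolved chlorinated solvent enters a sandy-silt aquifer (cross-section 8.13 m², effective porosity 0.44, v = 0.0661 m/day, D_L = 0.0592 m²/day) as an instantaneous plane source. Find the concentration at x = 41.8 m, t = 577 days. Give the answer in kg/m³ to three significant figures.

0.0149 kg/m³

For an instantaneous plane source, C(x,t) = M/(n_e·A·√(4πDt)) · exp(−(x−vt)²/(4Dt)), with n_e·A the pore (flow) area.
Plume center vt = 0.0661 × 577 = 38.1397 m, so the well at 41.8 m is 3.6603 m downgradient of the peak.
√(4πDt) = 20.72 m, giving peak height M/(n_e·A·√(4πDt)) = 1.22/(0.44 × 8.13 × 20.72) = 0.01646 kg/m³.
(x−vt)²/(4Dt) = (3.6603)²/(4 × 0.0592 × 577) = 0.09806; exp(−0.09806) = 0.9066.
C = 0.01646 × 0.9066 = 0.0149 kg/m³.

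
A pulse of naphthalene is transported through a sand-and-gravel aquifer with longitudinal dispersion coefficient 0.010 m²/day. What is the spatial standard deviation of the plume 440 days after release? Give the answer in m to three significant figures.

2.97 m

Dispersive spreading gives a Gaussian with σ² = 2Dt; advection only shifts the center.
σ = √(2 × 0.010 × 440) = 2.97 m.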